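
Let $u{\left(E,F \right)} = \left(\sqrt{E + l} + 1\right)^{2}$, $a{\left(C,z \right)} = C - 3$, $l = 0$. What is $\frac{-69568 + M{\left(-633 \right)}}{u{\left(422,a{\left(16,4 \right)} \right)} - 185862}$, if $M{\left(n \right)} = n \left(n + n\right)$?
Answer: $- \frac{135706114590}{34387621033} - \frac{1463620 \sqrt{422}}{34387621033} \approx -3.9472$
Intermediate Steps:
$a{\left(C,z \right)} = -3 + C$ ($a{\left(C,z \right)} = C - 3 = -3 + C$)
$M{\left(n \right)} = 2 n^{2}$ ($M{\left(n \right)} = n 2 n = 2 n^{2}$)
$u{\left(E,F \right)} = \left(1 + \sqrt{E}\right)^{2}$ ($u{\left(E,F \right)} = \left(\sqrt{E + 0} + 1\right)^{2} = \left(\sqrt{E} + 1\right)^{2} = \left(1 + \sqrt{E}\right)^{2}$)
$\frac{-69568 + M{\left(-633 \right)}}{u{\left(422,a{\left(16,4 \right)} \right)} - 185862} = \frac{-69568 + 2 \left(-633\right)^{2}}{\left(1 + \sqrt{422}\right)^{2} - 185862} = \frac{-69568 + 2 \cdot 400689}{-185862 + \left(1 + \sqrt{422}\right)^{2}} = \frac{-69568 + 801378}{-185862 + \left(1 + \sqrt{422}\right)^{2}} = \frac{731810}{-185862 + \left(1 + \sqrt{422}\right)^{2}}$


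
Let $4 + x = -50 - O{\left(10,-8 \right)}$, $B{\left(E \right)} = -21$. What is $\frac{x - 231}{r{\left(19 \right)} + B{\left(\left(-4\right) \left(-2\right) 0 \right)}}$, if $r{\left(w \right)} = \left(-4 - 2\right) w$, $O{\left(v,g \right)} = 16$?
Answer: $\frac{301}{135} \approx 2.2296$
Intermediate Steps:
$r{\left(w \right)} = - 6 w$
$x = -70$ ($x = -4 - 66 = -70$)
$\frac{x - 231}{r{\left(19 \right)} + B{\left(\left(-4\right) \left(-2\right) 0 \right)}} = \frac{-70 - 231}{\left(-6\right) 19 - 21} = - \frac{301}{-114 - 21} = - \frac{301}{-135} = \left(-301\right) \left(- \frac{1}{135}\right) = \frac{301}{135}$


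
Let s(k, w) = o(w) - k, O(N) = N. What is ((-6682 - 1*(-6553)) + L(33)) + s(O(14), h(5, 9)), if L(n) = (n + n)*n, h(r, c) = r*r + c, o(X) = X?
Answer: 2069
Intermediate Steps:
h(r, c) = c + r² (h(r, c) = r² + c = c + r²)
s(k, w) = w - k
L(n) = 2*n² (L(n) = (2*n)*n = 2*n²)
((-6682 - 1*(-6553)) + L(33)) + s(O(14), h(5, 9)) = ((-6682 - 1*(-6553)) + 2*33²) + ((9 + 5²) - 1*14) = ((-6682 + 6553) + 2*1089) + ((9 + 25) - 14) = (-129 + 2178) + (34 - 14) = 2049 + 20 = 2069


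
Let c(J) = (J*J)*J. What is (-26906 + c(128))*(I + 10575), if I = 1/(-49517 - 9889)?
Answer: 216761121861409/9901 ≈ 2.1893e+10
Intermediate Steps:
c(J) = J³ (c(J) = J²*J = J³)
I = -1/59406 (I = 1/(-59406) = -1/59406 ≈ -1.6833e-5)
(-26906 + c(128))*(I + 10575) = (-26906 + 128³)*(-1/59406 + 10575) = (-26906 + 2097152)*(628218449/59406) = 2070246*(628218449/59406) = 216761121861409/9901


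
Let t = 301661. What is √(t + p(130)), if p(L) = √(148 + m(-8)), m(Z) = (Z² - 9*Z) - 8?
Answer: √(301661 + 2*√69) ≈ 549.25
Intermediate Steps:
m(Z) = -8 + Z² - 9*Z
p(L) = 2*√69 (p(L) = √(148 + (-8 + (-8)² - 9*(-8))) = √(148 + (-8 + 64 + 72)) = √(148 + 128) = √276 = 2*√69)
√(t + p(130)) = √(301661 + 2*√69)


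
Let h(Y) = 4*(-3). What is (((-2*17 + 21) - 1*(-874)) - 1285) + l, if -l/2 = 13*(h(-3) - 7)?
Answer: 70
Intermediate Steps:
h(Y) = -12
l = 494 (l = -26*(-12 - 7) = -26*(-19) = -2*(-247) = 494)
(((-2*17 + 21) - 1*(-874)) - 1285) + l = (((-2*17 + 21) - 1*(-874)) - 1285) + 494 = (((-34 + 21) + 874) - 1285) + 494 = ((-13 + 874) - 1285) + 494 = (861 - 1285) + 494 = -424 + 494 = 70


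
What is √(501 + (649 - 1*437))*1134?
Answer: 1134*√713 ≈ 30280.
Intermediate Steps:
√(501 + (649 - 1*437))*1134 = √(501 + (649 - 437))*1134 = √(501 + 212)*1134 = √713*1134 = 1134*√713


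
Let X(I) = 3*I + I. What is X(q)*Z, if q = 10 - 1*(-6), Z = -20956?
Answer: -1341184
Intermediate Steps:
q = 16 (q = 10 + 6 = 16)
X(I) = 4*I
X(q)*Z = (4*16)*(-20956) = 64*(-20956) = -1341184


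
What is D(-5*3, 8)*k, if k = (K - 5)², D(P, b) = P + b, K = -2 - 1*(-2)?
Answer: -175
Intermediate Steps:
K = 0 (K = -2 + 2 = 0)
k = 25 (k = (0 - 5)² = (-5)² = 25)
D(-5*3, 8)*k = (-5*3 + 8)*25 = (-15 + 8)*25 = -7*25 = -175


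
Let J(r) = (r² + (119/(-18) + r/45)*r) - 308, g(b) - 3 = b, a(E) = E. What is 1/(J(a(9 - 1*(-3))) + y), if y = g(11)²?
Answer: -15/662 ≈ -0.022659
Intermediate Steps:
g(b) = 3 + b
J(r) = -308 + r² + r*(-119/18 + r/45) (J(r) = (r² + (119*(-1/18) + r*(1/45))*r) - 308 = (r² + (-119/18 + r/45)*r) - 308 = (r² + r*(-119/18 + r/45)) - 308 = -308 + r² + r*(-119/18 + r/45))
y = 196 (y = (3 + 11)² = 14² = 196)
1/(J(a(9 - 1*(-3))) + y) = 1/((-308 - 119*(9 - 1*(-3))/18 + 46*(9 - 1*(-3))²/45) + 196) = 1/((-308 - 119*(9 + 3)/18 + 46*(9 + 3)²/45) + 196) = 1/((-308 - 119/18*12 + (46/45)*12²) + 196) = 1/((-308 - 238/3 + (46/45)*144) + 196) = 1/((-308 - 238/3 + 736/5) + 196) = 1/(-3602/15 + 196) = 1/(-662/15) = -15/662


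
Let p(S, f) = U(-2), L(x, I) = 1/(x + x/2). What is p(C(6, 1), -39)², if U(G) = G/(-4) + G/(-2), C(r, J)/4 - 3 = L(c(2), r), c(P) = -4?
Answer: 9/4 ≈ 2.2500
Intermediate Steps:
L(x, I) = 2/(3*x) (L(x, I) = 1/(x + x*(½)) = 1/(x + x/2) = 1/(3*x/2) = 2/(3*x))
C(r, J) = 34/3 (C(r, J) = 12 + 4*((⅔)/(-4)) = 12 + 4*((⅔)*(-¼)) = 12 + 4*(-⅙) = 12 - ⅔ = 34/3)
U(G) = -3*G/4 (U(G) = G*(-¼) + G*(-½) = -G/4 - G/2 = -3*G/4)
p(S, f) = 3/2 (p(S, f) = -¾*(-2) = 3/2)
p(C(6, 1), -39)² = (3/2)² = 9/4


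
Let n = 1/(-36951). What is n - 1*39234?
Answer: -1449735535/36951 ≈ -39234.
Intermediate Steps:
n = -1/36951 ≈ -2.7063e-5
n - 1*39234 = -1/36951 - 1*39234 = -1/36951 - 39234 = -1449735535/36951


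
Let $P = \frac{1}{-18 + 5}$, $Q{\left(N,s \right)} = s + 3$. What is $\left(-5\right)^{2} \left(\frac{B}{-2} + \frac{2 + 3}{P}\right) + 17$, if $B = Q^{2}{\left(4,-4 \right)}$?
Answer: $- \frac{3241}{2} \approx -1620.5$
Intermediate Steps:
$Q{\left(N,s \right)} = 3 + s$
$P = - \frac{1}{13}$ ($P = \frac{1}{-13} = - \frac{1}{13} \approx -0.076923$)
$B = 1$ ($B = \left(3 - 4\right)^{2} = \left(-1\right)^{2} = 1$)
$\left(-5\right)^{2} \left(\frac{B}{-2} + \frac{2 + 3}{P}\right) + 17 = \left(-5\right)^{2} \left(1 \frac{1}{-2} + \frac{2 + 3}{- \frac{1}{13}}\right) + 17 = 25 \left(1 \left(- \frac{1}{2}\right) + 5 \left(-13\right)\right) + 17 = 25 \left(- \frac{1}{2} - 65\right) + 17 = 25 \left(- \frac{131}{2}\right) + 17 = - \frac{3275}{2} + 17 = - \frac{3241}{2}$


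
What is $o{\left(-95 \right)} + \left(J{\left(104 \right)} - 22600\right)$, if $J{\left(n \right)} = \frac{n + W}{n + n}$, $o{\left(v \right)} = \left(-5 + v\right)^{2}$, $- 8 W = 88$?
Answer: $- \frac{2620707}{208} \approx -12600.0$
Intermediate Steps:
$W = -11$ ($W = \left(- \frac{1}{8}\right) 88 = -11$)
$J{\left(n \right)} = \frac{-11 + n}{2 n}$ ($J{\left(n \right)} = \frac{n - 11}{n + n} = \frac{-11 + n}{2 n}$)
$o{\left(-95 \right)} + \left(J{\left(104 \right)} - 22600\right) = \left(-5 - 95\right)^{2} - \left(22600 - \frac{-11 + 104}{2 \cdot 104}\right) = \left(-100\right)^{2} - \left(22600 - \frac{93}{208}\right) = 10000 + \left(\frac{93}{208} - 22600\right) = 10000 - \frac{4700707}{208} = - \frac{2620707}{208}$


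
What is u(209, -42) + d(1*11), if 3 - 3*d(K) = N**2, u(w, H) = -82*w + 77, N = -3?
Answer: -17063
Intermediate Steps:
u(w, H) = 77 - 82*w
d(K) = -2 (d(K) = 1 - 1/3*(-3)**2 = 1 - 1/3*9 = 1 - 3 = -2)
u(209, -42) + d(1*11) = (77 - 82*209) - 2 = (77 - 17138) - 2 = -17061 - 2 = -17063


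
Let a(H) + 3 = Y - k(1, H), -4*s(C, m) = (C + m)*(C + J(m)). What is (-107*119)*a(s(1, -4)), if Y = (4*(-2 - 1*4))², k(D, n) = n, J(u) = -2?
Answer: -29222235/4 ≈ -7.3056e+6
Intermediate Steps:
s(C, m) = -(-2 + C)*(C + m)/4 (s(C, m) = -(C + m)*(C - 2)/4 = -(C + m)*(-2 + C)/4 = -(-2 + C)*(C + m)/4)
Y = 576 (Y = (4*(-2 - 4))² = (4*(-6))² = (-24)² = 576)
a(H) = 573 - H (a(H) = -3 + (576 - H) = 573 - H)
(-107*119)*a(s(1, -4)) = (-107*119)*(573 - ((½)*1 + (½)*(-4) - ¼*1² - ¼*1*(-4))) = -12733*(573 - (½ - 2 - ¼*1 + 1)) = -12733*(573 - (½ - 2 - ¼ + 1)) = -12733*(573 - 1*(-¾)) = -12733*(573 + ¾) = -12733*2295/4 = -29222235/4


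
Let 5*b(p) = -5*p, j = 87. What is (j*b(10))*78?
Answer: -67860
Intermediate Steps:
b(p) = -p (b(p) = (-5*p)/5 = -p)
(j*b(10))*78 = (87*(-1*10))*78 = (87*(-10))*78 = -870*78 = -67860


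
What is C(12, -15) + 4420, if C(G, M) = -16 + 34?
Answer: 4438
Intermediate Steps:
C(G, M) = 18
C(12, -15) + 4420 = 18 + 4420 = 4438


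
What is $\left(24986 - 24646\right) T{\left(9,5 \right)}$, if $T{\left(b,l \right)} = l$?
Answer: $1700$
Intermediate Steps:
$\left(24986 - 24646\right) T{\left(9,5 \right)} = \left(24986 - 24646\right) 5 = 340 \cdot 5 = 1700$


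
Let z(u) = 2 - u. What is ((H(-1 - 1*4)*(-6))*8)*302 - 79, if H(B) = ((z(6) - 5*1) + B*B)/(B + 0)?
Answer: 231541/5 ≈ 46308.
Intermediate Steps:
H(B) = (-9 + B**2)/B (H(B) = (((2 - 1*6) - 5*1) + B*B)/(B + 0) = (((2 - 6) - 5) + B**2)/B = ((-4 - 5) + B**2)/B = (-9 + B**2)/B)
((H(-1 - 1*4)*(-6))*8)*302 - 79 = ((((-1 - 1*4) - 9/(-1 - 1*4))*(-6))*8)*302 - 79 = ((((-1 - 4) - 9/(-1 - 4))*(-6))*8)*302 - 79 = (((-5 - 9/(-5))*(-6))*8)*302 - 79 = (((-5 - 9*(-1/5))*(-6))*8)*302 - 79 = (((-5 + 9/5)*(-6))*8)*302 - 79 = (-16/5*(-6)*8)*302 - 79 = ((96/5)*8)*302 - 79 = (768/5)*302 - 79 = 231936/5 - 79 = 231541/5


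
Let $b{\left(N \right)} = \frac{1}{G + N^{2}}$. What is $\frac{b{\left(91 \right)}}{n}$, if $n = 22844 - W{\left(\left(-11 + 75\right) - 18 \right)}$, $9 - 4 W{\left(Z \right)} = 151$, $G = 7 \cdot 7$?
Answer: $\frac{1}{190586235} \approx 5.247 \cdot 10^{-9}$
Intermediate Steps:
$G = 49$
$W{\left(Z \right)} = - \frac{71}{2}$ ($W{\left(Z \right)} = \frac{9}{4} - \frac{151}{4} = - \frac{71}{2}$)
$b{\left(N \right)} = \frac{1}{49 + N^{2}}$
$n = \frac{45759}{2}$ ($n = 22844 - - \frac{71}{2} = 22844 + \frac{71}{2} = \frac{45759}{2} \approx 22880.0$)
$\frac{b{\left(91 \right)}}{n} = \frac{1}{\left(49 + 91^{2}\right) \frac{45759}{2}} = \frac{1}{49 + 8281} \cdot \frac{2}{45759} = \frac{1}{8330} \cdot \frac{2}{45759} = \frac{1}{190586235}$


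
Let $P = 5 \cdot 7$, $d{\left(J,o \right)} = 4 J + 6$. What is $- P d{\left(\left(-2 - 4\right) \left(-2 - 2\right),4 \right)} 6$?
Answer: $-21420$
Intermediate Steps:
$d{\left(J,o \right)} = 6 + 4 J$
$P = 35$
$- P d{\left(\left(-2 - 4\right) \left(-2 - 2\right),4 \right)} 6 = \left(-1\right) 35 \left(6 + 4 \left(-2 - 4\right) \left(-2 - 2\right)\right) 6 = - 35 \left(6 + 4 \left(\left(-6\right) \left(-4\right)\right)\right) 6 = - 35 \left(6 + 4 \cdot 24\right) 6 = - 35 \left(6 + 96\right) 6 = \left(-35\right) 102 \cdot 6 = \left(-3570\right) 6 = -21420$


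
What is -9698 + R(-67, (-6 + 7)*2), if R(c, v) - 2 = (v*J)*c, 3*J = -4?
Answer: -28552/3 ≈ -9517.3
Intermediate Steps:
J = -4/3 (J = (⅓)*(-4) = -4/3 ≈ -1.3333)
R(c, v) = 2 - 4*c*v/3 (R(c, v) = 2 + (v*(-4/3))*c = 2 + (-4*v/3)*c = 2 - 4*c*v/3)
-9698 + R(-67, (-6 + 7)*2) = -9698 + (2 - 4/3*(-67)*(-6 + 7)*2) = -9698 + (2 - 4/3*(-67)*1*2) = -9698 + (2 - 4/3*(-67)*2) = -9698 + (2 + 536/3) = -9698 + 542/3 = -28552/3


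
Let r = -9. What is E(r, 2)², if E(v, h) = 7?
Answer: 49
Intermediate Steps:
E(r, 2)² = 7² = 49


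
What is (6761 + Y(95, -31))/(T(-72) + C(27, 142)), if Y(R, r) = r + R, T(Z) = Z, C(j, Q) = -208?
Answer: -195/8 ≈ -24.375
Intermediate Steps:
Y(R, r) = R + r
(6761 + Y(95, -31))/(T(-72) + C(27, 142)) = (6761 + (95 - 31))/(-72 - 208) = (6761 + 64)/(-280) = 6825*(-1/280) = -195/8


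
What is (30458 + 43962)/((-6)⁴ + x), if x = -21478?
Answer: -37210/10091 ≈ -3.6874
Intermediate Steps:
(30458 + 43962)/((-6)⁴ + x) = (30458 + 43962)/((-6)⁴ - 21478) = 74420/(1296 - 21478) = 74420/(-20182) = 74420*(-1/20182) = -37210/10091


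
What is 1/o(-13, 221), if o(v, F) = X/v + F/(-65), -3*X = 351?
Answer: 5/28 ≈ 0.17857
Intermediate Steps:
X = -117 (X = -1/3*351 = -117)
o(v, F) = -117/v - F/65 (o(v, F) = -117/v + F/(-65) = -117/v + F*(-1/65) = -117/v - F/65)
1/o(-13, 221) = 1/(-117/(-13) - 1/65*221) = 1/(-117*(-1/13) - 17/5) = 1/(9 - 17/5) = 1/(28/5) = 5/28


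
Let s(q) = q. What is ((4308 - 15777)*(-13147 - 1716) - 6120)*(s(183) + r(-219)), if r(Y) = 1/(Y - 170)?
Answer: 12134196635622/389 ≈ 3.1193e+10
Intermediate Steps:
r(Y) = 1/(-170 + Y)
((4308 - 15777)*(-13147 - 1716) - 6120)*(s(183) + r(-219)) = ((4308 - 15777)*(-13147 - 1716) - 6120)*(183 + 1/(-170 - 219)) = (-11469*(-14863) - 6120)*(183 + 1/(-389)) = (170463747 - 6120)*(183 - 1/389) = 170457627*(71186/389) = 12134196635622/389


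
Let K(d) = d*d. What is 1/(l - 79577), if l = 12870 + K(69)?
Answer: -1/61946 ≈ -1.6143e-5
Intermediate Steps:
K(d) = d²
l = 17631 (l = 12870 + 69² = 12870 + 4761 = 17631)
1/(l - 79577) = 1/(17631 - 79577) = 1/(-61946) = -1/61946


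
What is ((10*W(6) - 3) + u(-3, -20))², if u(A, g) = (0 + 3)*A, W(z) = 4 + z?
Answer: 7744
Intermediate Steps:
u(A, g) = 3*A
((10*W(6) - 3) + u(-3, -20))² = ((10*(4 + 6) - 3) + 3*(-3))² = ((10*10 - 3) - 9)² = ((100 - 3) - 9)² = (97 - 9)² = 88² = 7744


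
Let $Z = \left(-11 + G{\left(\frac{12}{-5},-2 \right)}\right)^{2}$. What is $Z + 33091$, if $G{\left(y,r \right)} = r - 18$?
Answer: $34052$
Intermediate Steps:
$G{\left(y,r \right)} = -18 + r$
$Z = 961$ ($Z = \left(-11 - 20\right)^{2} = \left(-31\right)^{2} = 961$)
$Z + 33091 = 961 + 33091 = 34052$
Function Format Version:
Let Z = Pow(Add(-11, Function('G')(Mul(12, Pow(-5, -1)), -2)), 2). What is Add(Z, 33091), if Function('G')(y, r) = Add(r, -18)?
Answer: 34052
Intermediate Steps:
Function('G')(y, r) = Add(-18, r)
Z = 961 (Z = Pow(Add(-11, Add(-18, -2)), 2) = Pow(Add(-11, -20), 2) = Pow(-31, 2) = 961)
Add(Z, 33091) = Add(961, 33091) = 34052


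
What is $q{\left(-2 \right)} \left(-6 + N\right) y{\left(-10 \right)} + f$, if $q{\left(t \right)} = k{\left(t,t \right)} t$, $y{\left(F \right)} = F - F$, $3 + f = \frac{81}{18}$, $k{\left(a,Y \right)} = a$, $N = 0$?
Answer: $\frac{3}{2} \approx 1.5$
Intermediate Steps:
$f = \frac{3}{2}$ ($f = -3 + \frac{81}{18} = -3 + 81 \cdot \frac{1}{18} = -3 + \frac{9}{2} = \frac{3}{2} \approx 1.5$)
$y{\left(F \right)} = 0$
$q{\left(t \right)} = t^{2}$ ($q{\left(t \right)} = t t = t^{2}$)
$q{\left(-2 \right)} \left(-6 + N\right) y{\left(-10 \right)} + f = \left(-2\right)^{2} \left(-6 + 0\right) 0 + \frac{3}{2} = 4 \left(-6\right) 0 + \frac{3}{2} = \left(-24\right) 0 + \frac{3}{2} = 0 + \frac{3}{2} = \frac{3}{2}$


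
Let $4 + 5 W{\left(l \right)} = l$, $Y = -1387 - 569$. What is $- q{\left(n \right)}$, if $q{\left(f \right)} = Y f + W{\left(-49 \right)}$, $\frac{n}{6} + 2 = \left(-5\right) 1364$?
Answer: $- \frac{400314907}{5} \approx -8.0063 \cdot 10^{7}$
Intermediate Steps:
$Y = -1956$ ($Y = -1387 - 569 = -1956$)
$W{\left(l \right)} = - \frac{4}{5} + \frac{l}{5}$
$n = -40932$ ($n = -12 + 6 \left(\left(-5\right) 1364\right) = -12 + 6 \left(-6820\right) = -12 - 40920 = -40932$)
$q{\left(f \right)} = - \frac{53}{5} - 1956 f$ ($q{\left(f \right)} = - 1956 f + \left(- \frac{4}{5} + \frac{1}{5} \left(-49\right)\right) = - 1956 f - \frac{53}{5} = - \frac{53}{5} - 1956 f$)
$- q{\left(n \right)} = - (- \frac{53}{5} - -80062992) = - (- \frac{53}{5} + 80062992) = \left(-1\right) \frac{400314907}{5} = - \frac{400314907}{5}$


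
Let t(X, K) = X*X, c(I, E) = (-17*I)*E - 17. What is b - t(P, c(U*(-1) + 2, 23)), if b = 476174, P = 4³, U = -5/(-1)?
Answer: 472078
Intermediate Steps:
U = 5 (U = -5*(-1) = 5)
c(I, E) = -17 - 17*E*I (c(I, E) = -17*E*I - 17 = -17 - 17*E*I)
P = 64
t(X, K) = X²
b - t(P, c(U*(-1) + 2, 23)) = 476174 - 1*64² = 476174 - 1*4096 = 476174 - 4096 = 472078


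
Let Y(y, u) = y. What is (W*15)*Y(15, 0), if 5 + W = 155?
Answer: 33750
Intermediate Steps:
W = 150 (W = -5 + 155 = 150)
(W*15)*Y(15, 0) = (150*15)*15 = 2250*15 = 33750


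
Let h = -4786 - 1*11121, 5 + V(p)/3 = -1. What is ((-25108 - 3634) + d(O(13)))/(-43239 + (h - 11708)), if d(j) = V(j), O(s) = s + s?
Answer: 14380/35427 ≈ 0.40591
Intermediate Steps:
V(p) = -18 (V(p) = -15 + 3*(-1) = -15 - 3 = -18)
O(s) = 2*s
d(j) = -18
h = -15907 (h = -4786 - 11121 = -15907)
((-25108 - 3634) + d(O(13)))/(-43239 + (h - 11708)) = ((-25108 - 3634) - 18)/(-43239 + (-15907 - 11708)) = (-28742 - 18)/(-43239 - 27615) = -28760/(-70854) = -28760*(-1/70854) = 14380/35427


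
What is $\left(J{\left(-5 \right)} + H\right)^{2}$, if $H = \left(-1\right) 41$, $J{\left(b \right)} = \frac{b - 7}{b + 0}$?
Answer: $\frac{37249}{25} \approx 1490.0$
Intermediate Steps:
$J{\left(b \right)} = \frac{-7 + b}{b}$
$H = -41$
$\left(J{\left(-5 \right)} + H\right)^{2} = \left(\frac{-7 - 5}{-5} - 41\right)^{2} = \left(\left(- \frac{1}{5}\right) \left(-12\right) - 41\right)^{2} = \left(\frac{12}{5} - 41\right)^{2} = \left(- \frac{193}{5}\right)^{2} = \frac{37249}{25}$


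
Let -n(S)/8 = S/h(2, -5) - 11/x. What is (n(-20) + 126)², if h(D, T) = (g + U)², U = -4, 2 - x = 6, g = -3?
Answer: 27625536/2401 ≈ 11506.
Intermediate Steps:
x = -4 (x = 2 - 1*6 = 2 - 6 = -4)
h(D, T) = 49 (h(D, T) = (-3 - 4)² = (-7)² = 49)
n(S) = -22 - 8*S/49 (n(S) = -8*(S/49 - 11/(-4)) = -8*(S*(1/49) - 11*(-¼)) = -8*(S/49 + 11/4) = -8*(11/4 + S/49) = -22 - 8*S/49)
(n(-20) + 126)² = ((-22 - 8/49*(-20)) + 126)² = ((-22 + 160/49) + 126)² = (-918/49 + 126)² = (5256/49)² = 27625536/2401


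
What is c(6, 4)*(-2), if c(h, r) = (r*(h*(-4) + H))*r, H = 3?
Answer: 672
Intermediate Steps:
c(h, r) = r²*(3 - 4*h) (c(h, r) = (r*(h*(-4) + 3))*r = (r*(-4*h + 3))*r = (r*(3 - 4*h))*r = r²*(3 - 4*h))
c(6, 4)*(-2) = (4²*(3 - 4*6))*(-2) = (16*(3 - 24))*(-2) = (16*(-21))*(-2) = -336*(-2) = 672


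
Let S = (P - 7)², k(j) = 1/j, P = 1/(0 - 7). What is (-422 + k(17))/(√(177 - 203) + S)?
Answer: -146448750/17885207 + 5740791*I*√26/35770414 ≈ -8.1883 + 0.81834*I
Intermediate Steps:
P = -⅐ (P = 1/(-7) = -⅐ ≈ -0.14286)
S = 2500/49 (S = (-⅐ - 7)² = (-50/7)² = 2500/49 ≈ 51.020)
(-422 + k(17))/(√(177 - 203) + S) = (-422 + 1/17)/(√(177 - 203) + 2500/49) = (-422 + 1/17)/(√(-26) + 2500/49) = -7173/(17*(I*√26 + 2500/49)) = -7173/(17*(2500/49 + I*√26))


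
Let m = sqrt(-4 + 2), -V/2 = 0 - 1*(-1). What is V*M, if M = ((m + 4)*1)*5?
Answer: -40 - 10*I*sqrt(2) ≈ -40.0 - 14.142*I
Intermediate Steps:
V = -2 (V = -2*(0 - 1*(-1)) = -2*(0 + 1) = -2*1 = -2)
m = I*sqrt(2) (m = sqrt(-2) = I*sqrt(2) ≈ 1.4142*I)
M = 20 + 5*I*sqrt(2) (M = ((I*sqrt(2) + 4)*1)*5 = ((4 + I*sqrt(2))*1)*5 = (4 + I*sqrt(2))*5 = 20 + 5*I*sqrt(2) ≈ 20.0 + 7.0711*I)
V*M = -2*(20 + 5*I*sqrt(2)) = -40 - 10*I*sqrt(2)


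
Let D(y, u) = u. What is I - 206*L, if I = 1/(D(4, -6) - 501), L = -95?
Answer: 9921989/507 ≈ 19570.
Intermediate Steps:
I = -1/507 (I = 1/(-6 - 501) = 1/(-507) = -1/507 ≈ -0.0019724)
I - 206*L = -1/507 - 206*(-95) = -1/507 + 19570 = 9921989/507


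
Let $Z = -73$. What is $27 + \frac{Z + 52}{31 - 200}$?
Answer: $\frac{4584}{169} \approx 27.124$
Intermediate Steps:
$27 + \frac{Z + 52}{31 - 200} = 27 + \frac{-73 + 52}{31 - 200} = 27 - \frac{21}{-169} = 27 - - \frac{21}{169} = 27 + \frac{21}{169} = \frac{4584}{169}$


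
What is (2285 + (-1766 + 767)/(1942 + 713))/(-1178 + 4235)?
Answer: 673964/901815 ≈ 0.74734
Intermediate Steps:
(2285 + (-1766 + 767)/(1942 + 713))/(-1178 + 4235) = (2285 - 999/2655)/3057 = (2285 - 999*1/2655)*(1/3057) = (2285 - 111/295)*(1/3057) = (673964/295)*(1/3057) = 673964/901815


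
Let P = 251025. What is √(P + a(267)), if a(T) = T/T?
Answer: √251026 ≈ 501.02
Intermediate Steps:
a(T) = 1
√(P + a(267)) = √(251025 + 1) = √251026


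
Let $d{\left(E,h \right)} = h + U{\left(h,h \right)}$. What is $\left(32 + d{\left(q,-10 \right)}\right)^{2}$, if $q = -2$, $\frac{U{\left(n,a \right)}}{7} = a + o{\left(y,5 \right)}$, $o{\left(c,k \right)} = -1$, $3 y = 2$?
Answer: $3025$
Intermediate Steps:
$y = \frac{2}{3}$ ($y = \frac{1}{3} \cdot 2 = \frac{2}{3} \approx 0.66667$)
$U{\left(n,a \right)} = -7 + 7 a$ ($U{\left(n,a \right)} = 7 \left(a - 1\right) = 7 \left(-1 + a\right) = -7 + 7 a$)
$d{\left(E,h \right)} = -7 + 8 h$ ($d{\left(E,h \right)} = h + \left(-7 + 7 h\right) = -7 + 8 h$)
$\left(32 + d{\left(q,-10 \right)}\right)^{2} = \left(32 + \left(-7 + 8 \left(-10\right)\right)\right)^{2} = \left(32 - 87\right)^{2} = \left(-55\right)^{2} = 3025$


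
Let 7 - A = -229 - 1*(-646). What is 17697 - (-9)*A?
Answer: 14007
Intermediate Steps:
A = -410 (A = 7 - (-229 - 1*(-646)) = 7 - (-229 + 646) = 7 - 1*417 = 7 - 417 = -410)
17697 - (-9)*A = 17697 - (-9)*(-410) = 17697 - 1*3690 = 17697 - 3690 = 14007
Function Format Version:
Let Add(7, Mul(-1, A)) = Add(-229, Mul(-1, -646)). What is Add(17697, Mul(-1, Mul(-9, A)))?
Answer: 14007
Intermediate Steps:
A = -410 (A = Add(7, Mul(-1, Add(-229, Mul(-1, -646)))) = Add(7, Mul(-1, Add(-229, 646))) = Add(7, Mul(-1, 417)) = Add(7, -417) = -410)
Add(17697, Mul(-1, Mul(-9, A))) = Add(17697, Mul(-1, Mul(-9, -410))) = Add(17697, Mul(-1, 3690)) = Add(17697, -3690) = 14007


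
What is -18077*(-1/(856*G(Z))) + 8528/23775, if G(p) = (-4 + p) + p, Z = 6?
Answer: 488180419/162811200 ≈ 2.9984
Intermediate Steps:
G(p) = -4 + 2*p
-18077*(-1/(856*G(Z))) + 8528/23775 = -18077*(-1/(856*(-4 + 2*6))) + 8528/23775 = -18077*(-1/(856*(-4 + 12))) + 8528*(1/23775) = -18077/((-856*8)) + 8528/23775 = -18077/(-6848) + 8528/23775 = -18077*(-1/6848) + 8528/23775 = 18077/6848 + 8528/23775 = 488180419/162811200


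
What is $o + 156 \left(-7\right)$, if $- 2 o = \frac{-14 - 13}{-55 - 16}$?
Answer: $- \frac{155091}{142} \approx -1092.2$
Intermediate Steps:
$o = - \frac{27}{142}$ ($o = - \frac{\left(-14 - 13\right) \frac{1}{-55 - 16}}{2} = - \frac{\left(-27\right) \frac{1}{-71}}{2} = - \frac{\left(-27\right) \left(- \frac{1}{71}\right)}{2} = \left(- \frac{1}{2}\right) \frac{27}{71} = - \frac{27}{142} \approx -0.19014$)
$o + 156 \left(-7\right) = - \frac{27}{142} + 156 \left(-7\right) = - \frac{27}{142} - 1092 = - \frac{155091}{142}$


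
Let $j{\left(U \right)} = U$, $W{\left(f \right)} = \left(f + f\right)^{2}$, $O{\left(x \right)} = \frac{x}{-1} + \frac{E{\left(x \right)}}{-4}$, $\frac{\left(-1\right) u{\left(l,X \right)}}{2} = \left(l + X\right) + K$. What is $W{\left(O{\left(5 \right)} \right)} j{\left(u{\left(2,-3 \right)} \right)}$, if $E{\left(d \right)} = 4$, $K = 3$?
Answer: $-576$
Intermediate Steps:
$u{\left(l,X \right)} = -6 - 2 X - 2 l$ ($u{\left(l,X \right)} = - 2 \left(\left(l + X\right) + 3\right) = - 2 \left(\left(X + l\right) + 3\right) = - 2 \left(3 + X + l\right) = -6 - 2 X - 2 l$)
$O{\left(x \right)} = -1 - x$ ($O{\left(x \right)} = \frac{x}{-1} + \frac{4}{-4} = x \left(-1\right) + 4 \left(- \frac{1}{4}\right) = - x - 1 = -1 - x$)
$W{\left(f \right)} = 4 f^{2}$ ($W{\left(f \right)} = \left(2 f\right)^{2} = 4 f^{2}$)
$W{\left(O{\left(5 \right)} \right)} j{\left(u{\left(2,-3 \right)} \right)} = 4 \left(-1 - 5\right)^{2} \left(-6 - -6 - 4\right) = 4 \left(-1 - 5\right)^{2} \left(-6 + 6 - 4\right) = 4 \left(-6\right)^{2} \left(-4\right) = 4 \cdot 36 \left(-4\right) = 144 \left(-4\right) = -576$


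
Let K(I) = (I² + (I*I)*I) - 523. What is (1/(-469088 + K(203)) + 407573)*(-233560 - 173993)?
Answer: -439466721637877426/2645675 ≈ -1.6611e+11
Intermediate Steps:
K(I) = -523 + I² + I³ (K(I) = (I² + I²*I) - 523 = (I² + I³) - 523 = -523 + I² + I³)
(1/(-469088 + K(203)) + 407573)*(-233560 - 173993) = (1/(-469088 + (-523 + 203² + 203³)) + 407573)*(-233560 - 173993) = (1/(-469088 + (-523 + 41209 + 8365427)) + 407573)*(-407553) = (1/(-469088 + 8406113) + 407573)*(-407553) = (1/7937025 + 407573)*(-407553) = (3234917090326/7937025)*(-407553) = -439466721637877426/2645675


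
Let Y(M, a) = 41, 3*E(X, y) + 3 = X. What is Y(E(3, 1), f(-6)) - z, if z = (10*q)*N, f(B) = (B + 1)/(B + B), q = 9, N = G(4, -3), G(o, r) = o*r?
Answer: 1121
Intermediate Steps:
N = -12 (N = 4*(-3) = -12)
E(X, y) = -1 + X/3
f(B) = (1 + B)/(2*B) (f(B) = (1 + B)/((2*B)) = (1 + B)*(1/(2*B)) = (1 + B)/(2*B))
z = -1080 (z = (10*9)*(-12) = 90*(-12) = -1080)
Y(E(3, 1), f(-6)) - z = 41 - 1*(-1080) = 41 + 1080 = 1121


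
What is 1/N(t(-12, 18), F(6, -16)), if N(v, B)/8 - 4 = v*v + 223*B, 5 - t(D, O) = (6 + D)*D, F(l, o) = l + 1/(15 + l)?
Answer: 21/981392 ≈ 2.1398e-5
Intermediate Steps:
t(D, O) = 5 - D*(6 + D) (t(D, O) = 5 - (6 + D)*D = 5 - D*(6 + D))
N(v, B) = 32 + 8*v² + 1784*B (N(v, B) = 32 + 8*(v*v + 223*B) = 32 + 8*(v² + 223*B) = 32 + (8*v² + 1784*B) = 32 + 8*v² + 1784*B)
1/N(t(-12, 18), F(6, -16)) = 1/(32 + 8*(5 - 1*(-12)² - 6*(-12))² + 1784*((1 + 6² + 15*6)/(15 + 6))) = 1/(32 + 8*(5 - 1*144 + 72)² + 1784*((1 + 36 + 90)/21)) = 1/(32 + 8*(5 - 144 + 72)² + 1784*((1/21)*127)) = 1/(32 + 8*(-67)² + 1784*(127/21)) = 1/(32 + 8*4489 + 226568/21) = 1/(32 + 35912 + 226568/21) = 1/(981392/21) = 21/981392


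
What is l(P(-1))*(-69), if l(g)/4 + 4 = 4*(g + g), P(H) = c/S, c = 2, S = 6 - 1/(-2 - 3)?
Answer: 12144/31 ≈ 391.74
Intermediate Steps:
S = 31/5 (S = 6 - 1/(-5) = 6 - 1*(-⅕) = 6 + ⅕ = 31/5 ≈ 6.2000)
P(H) = 10/31 (P(H) = 2/(31/5) = 2*(5/31) = 10/31)
l(g) = -16 + 32*g (l(g) = -16 + 4*(4*(g + g)) = -16 + 4*(4*(2*g)) = -16 + 4*(8*g) = -16 + 32*g)
l(P(-1))*(-69) = (-16 + 32*(10/31))*(-69) = (-16 + 320/31)*(-69) = -176/31*(-69) = 12144/31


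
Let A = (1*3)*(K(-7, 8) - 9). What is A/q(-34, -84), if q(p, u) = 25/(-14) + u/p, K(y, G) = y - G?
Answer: -17136/163 ≈ -105.13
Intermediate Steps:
q(p, u) = -25/14 + u/p (q(p, u) = 25*(-1/14) + u/p = -25/14 + u/p)
A = -72 (A = (1*3)*((-7 - 1*8) - 9) = 3*((-7 - 8) - 9) = 3*(-15 - 9) = 3*(-24) = -72)
A/q(-34, -84) = -72/(-25/14 - 84/(-34)) = -72/(-25/14 - 84*(-1/34)) = -72/(-25/14 + 42/17) = -72/163/238 = -72*238/163 = -17136/163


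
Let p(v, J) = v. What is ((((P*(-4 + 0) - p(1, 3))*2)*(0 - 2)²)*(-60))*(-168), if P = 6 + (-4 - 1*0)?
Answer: -725760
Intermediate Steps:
P = 2 (P = 6 + (-4 + 0) = 6 - 4 = 2)
((((P*(-4 + 0) - p(1, 3))*2)*(0 - 2)²)*(-60))*(-168) = ((((2*(-4 + 0) - 1*1)*2)*(0 - 2)²)*(-60))*(-168) = ((((2*(-4) - 1)*2)*(-2)²)*(-60))*(-168) = ((((-8 - 1)*2)*4)*(-60))*(-168) = ((-9*2*4)*(-60))*(-168) = (-18*4*(-60))*(-168) = -72*(-60)*(-168) = 4320*(-168) = -725760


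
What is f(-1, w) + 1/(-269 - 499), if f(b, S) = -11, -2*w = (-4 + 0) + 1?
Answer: -8449/768 ≈ -11.001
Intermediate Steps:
w = 3/2 (w = -((-4 + 0) + 1)/2 = -(-4 + 1)/2 = -½*(-3) = 3/2 ≈ 1.5000)
f(-1, w) + 1/(-269 - 499) = -11 + 1/(-269 - 499) = -11 + 1/(-768) = -11 - 1/768 = -8449/768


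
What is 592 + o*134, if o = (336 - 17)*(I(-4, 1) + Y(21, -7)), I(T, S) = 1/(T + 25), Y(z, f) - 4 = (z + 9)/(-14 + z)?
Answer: 1070426/3 ≈ 3.5681e+5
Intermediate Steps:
Y(z, f) = 4 + (9 + z)/(-14 + z) (Y(z, f) = 4 + (z + 9)/(-14 + z) = 4 + (9 + z)/(-14 + z))
I(T, S) = 1/(25 + T)
o = 7975/3 (o = (336 - 17)*(1/(25 - 4) + (-47 + 5*21)/(-14 + 21)) = 319*(1/21 + (-47 + 105)/7) = 319*(1/21 + (⅐)*58) = 319*(1/21 + 58/7) = 319*(25/3) = 7975/3 ≈ 2658.3)
592 + o*134 = 592 + (7975/3)*134 = 592 + 1068650/3 = 1070426/3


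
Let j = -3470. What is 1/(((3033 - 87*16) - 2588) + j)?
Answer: -1/4417 ≈ -0.00022640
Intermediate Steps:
1/(((3033 - 87*16) - 2588) + j) = 1/(((3033 - 87*16) - 2588) - 3470) = 1/(((3033 - 1392) - 2588) - 3470) = 1/((1641 - 2588) - 3470) = 1/(-947 - 3470) = 1/(-4417) = -1/4417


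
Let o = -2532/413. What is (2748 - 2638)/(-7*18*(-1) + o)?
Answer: 22715/24753 ≈ 0.91767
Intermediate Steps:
o = -2532/413 (o = -2532*1/413 = -2532/413 ≈ -6.1308)
(2748 - 2638)/(-7*18*(-1) + o) = (2748 - 2638)/(-7*18*(-1) - 2532/413) = 110/(-126*(-1) - 2532/413) = 110/(126 - 2532/413) = 110/(49506/413) = 110*(413/49506) = 22715/24753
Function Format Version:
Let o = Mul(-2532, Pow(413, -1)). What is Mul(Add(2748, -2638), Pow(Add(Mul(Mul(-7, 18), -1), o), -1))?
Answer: Rational(22715, 24753) ≈ 0.91767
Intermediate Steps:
o = Rational(-2532, 413) (o = Mul(-2532, Rational(1, 413)) = Rational(-2532, 413) ≈ -6.1308)
Mul(Add(2748, -2638), Pow(Add(Mul(Mul(-7, 18), -1), o), -1)) = Mul(Add(2748, -2638), Pow(Add(Mul(Mul(-7, 18), -1), Rational(-2532, 413)), -1)) = Mul(110, Pow(Add(Mul(-126, -1), Rational(-2532, 413)), -1)) = Mul(110, Pow(Add(126, Rational(-2532, 413)), -1)) = Mul(110, Pow(Rational(49506, 413), -1)) = Mul(110, Rational(413, 49506)) = Rational(22715, 24753)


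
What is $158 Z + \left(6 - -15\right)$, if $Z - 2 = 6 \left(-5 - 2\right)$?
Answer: $-6299$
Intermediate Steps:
$Z = -40$ ($Z = 2 + 6 \left(-5 - 2\right) = 2 + 6 \left(-7\right) = 2 - 42 = -40$)
$158 Z + \left(6 - -15\right) = 158 \left(-40\right) + \left(6 - -15\right) = -6320 + \left(6 + 15\right) = -6320 + 21 = -6299$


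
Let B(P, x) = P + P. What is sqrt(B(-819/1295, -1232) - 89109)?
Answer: 3*I*sqrt(338866535)/185 ≈ 298.51*I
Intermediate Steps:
B(P, x) = 2*P
sqrt(B(-819/1295, -1232) - 89109) = sqrt(2*(-819/1295) - 89109) = sqrt(2*(-819*1/1295) - 89109) = sqrt(2*(-117/185) - 89109) = sqrt(-234/185 - 89109) = sqrt(-16485399/185) = 3*I*sqrt(338866535)/185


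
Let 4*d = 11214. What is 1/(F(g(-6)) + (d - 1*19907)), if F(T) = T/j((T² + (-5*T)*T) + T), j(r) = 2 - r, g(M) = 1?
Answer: -10/171033 ≈ -5.8468e-5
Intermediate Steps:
d = 5607/2 (d = (¼)*11214 = 5607/2 ≈ 2803.5)
F(T) = T/(2 - T + 4*T²) (F(T) = T/(2 - ((T² + (-5*T)*T) + T)) = T/(2 - ((T² - 5*T²) + T)) = T/(2 - (-4*T² + T)) = T/(2 - (T - 4*T²)) = T/(2 + (-T + 4*T²)) = T/(2 - T + 4*T²))
1/(F(g(-6)) + (d - 1*19907)) = 1/(1/(2 - 1*1 + 4*1²) + (5607/2 - 1*19907)) = 1/(1/(2 - 1 + 4*1) + (5607/2 - 19907)) = 1/(1/(2 - 1 + 4) - 34207/2) = 1/(1/5 - 34207/2) = 1/(1*(⅕) - 34207/2) = 1/(⅕ - 34207/2) = 1/(-171033/10) = -10/171033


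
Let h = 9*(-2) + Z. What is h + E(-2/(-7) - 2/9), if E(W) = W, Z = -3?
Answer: -1319/63 ≈ -20.936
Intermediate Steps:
h = -21 (h = 9*(-2) - 3 = -18 - 3 = -21)
h + E(-2/(-7) - 2/9) = -21 + (-2/(-7) - 2/9) = -21 + (-2*(-⅐) - 2*⅑) = -21 + (2/7 - 2/9) = -21 + 4/63 = -1319/63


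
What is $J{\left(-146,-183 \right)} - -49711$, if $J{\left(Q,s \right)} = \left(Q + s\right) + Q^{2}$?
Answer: $70698$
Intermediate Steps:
$J{\left(Q,s \right)} = Q + s + Q^{2}$
$J{\left(-146,-183 \right)} - -49711 = \left(-146 - 183 + \left(-146\right)^{2}\right) - -49711 = \left(-146 - 183 + 21316\right) + 49711 = 20987 + 49711 = 70698$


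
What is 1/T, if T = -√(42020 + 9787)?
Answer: -√51807/51807 ≈ -0.0043935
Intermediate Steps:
T = -√51807 ≈ -227.61
1/T = 1/(-√51807) = -√51807/51807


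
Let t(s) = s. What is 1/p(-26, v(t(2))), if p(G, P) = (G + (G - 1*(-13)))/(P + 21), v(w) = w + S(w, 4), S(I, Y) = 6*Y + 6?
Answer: -53/39 ≈ -1.3590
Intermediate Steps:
S(I, Y) = 6 + 6*Y
v(w) = 30 + w (v(w) = w + (6 + 6*4) = w + (6 + 24) = w + 30 = 30 + w)
p(G, P) = (13 + 2*G)/(21 + P) (p(G, P) = (G + (G + 13))/(21 + P) = (G + (13 + G))/(21 + P) = (13 + 2*G)/(21 + P))
1/p(-26, v(t(2))) = 1/((13 + 2*(-26))/(21 + (30 + 2))) = 1/((13 - 52)/(21 + 32)) = 1/(-39/53) = -53/39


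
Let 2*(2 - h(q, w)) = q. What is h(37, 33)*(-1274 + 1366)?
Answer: -1518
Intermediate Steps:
h(q, w) = 2 - q/2
h(37, 33)*(-1274 + 1366) = (2 - 1/2*37)*(-1274 + 1366) = (2 - 37/2)*92 = -33/2*92 = -1518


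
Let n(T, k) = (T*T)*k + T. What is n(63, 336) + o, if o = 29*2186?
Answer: 1397041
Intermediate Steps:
n(T, k) = T + k*T² (n(T, k) = T²*k + T = k*T² + T = T + k*T²)
o = 63394
n(63, 336) + o = 63*(1 + 63*336) + 63394 = 63*(1 + 21168) + 63394 = 63*21169 + 63394 = 1333647 + 63394 = 1397041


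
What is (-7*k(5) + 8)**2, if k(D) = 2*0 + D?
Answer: 729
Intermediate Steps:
k(D) = D (k(D) = 0 + D = D)
(-7*k(5) + 8)**2 = (-7*5 + 8)**2 = (-35 + 8)**2 = (-27)**2 = 729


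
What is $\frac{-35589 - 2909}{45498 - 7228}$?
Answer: $- \frac{19249}{19135} \approx -1.006$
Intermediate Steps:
$\frac{-35589 - 2909}{45498 - 7228} = - \frac{38498}{38270} = \left(-38498\right) \frac{1}{38270} = - \frac{19249}{19135}$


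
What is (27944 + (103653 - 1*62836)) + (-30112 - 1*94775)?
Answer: -56126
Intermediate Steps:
(27944 + (103653 - 1*62836)) + (-30112 - 1*94775) = (27944 + (103653 - 62836)) + (-30112 - 94775) = (27944 + 40817) - 124887 = 68761 - 124887 = -56126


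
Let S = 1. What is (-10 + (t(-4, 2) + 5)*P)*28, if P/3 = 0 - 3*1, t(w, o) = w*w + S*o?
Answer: -6076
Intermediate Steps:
t(w, o) = o + w² (t(w, o) = w*w + 1*o = w² + o = o + w²)
P = -9 (P = 3*(0 - 3*1) = 3*(0 - 3) = 3*(-3) = -9)
(-10 + (t(-4, 2) + 5)*P)*28 = (-10 + ((2 + (-4)²) + 5)*(-9))*28 = (-10 + ((2 + 16) + 5)*(-9))*28 = (-10 + (18 + 5)*(-9))*28 = (-10 + 23*(-9))*28 = (-10 - 207)*28 = -217*28 = -6076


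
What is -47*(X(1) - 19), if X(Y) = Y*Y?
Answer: 846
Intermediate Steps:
X(Y) = Y²
-47*(X(1) - 19) = -47*(1² - 19) = -47*(1 - 19) = -47*(-18) = 846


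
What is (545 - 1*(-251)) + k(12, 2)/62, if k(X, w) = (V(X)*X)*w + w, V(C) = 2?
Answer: 24701/31 ≈ 796.81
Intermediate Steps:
k(X, w) = w + 2*X*w (k(X, w) = (2*X)*w + w = 2*X*w + w = w + 2*X*w)
(545 - 1*(-251)) + k(12, 2)/62 = (545 - 1*(-251)) + (2*(1 + 2*12))/62 = (545 + 251) + (2*(1 + 24))*(1/62) = 796 + (2*25)*(1/62) = 796 + 50*(1/62) = 796 + 25/31 = 24701/31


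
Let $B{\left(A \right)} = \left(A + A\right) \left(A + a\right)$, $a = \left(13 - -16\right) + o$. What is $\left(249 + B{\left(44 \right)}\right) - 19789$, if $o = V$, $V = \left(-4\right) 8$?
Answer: $-15932$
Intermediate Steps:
$V = -32$
$o = -32$
$a = -3$ ($a = \left(13 - -16\right) - 32 = \left(13 + 16\right) - 32 = 29 - 32 = -3$)
$B{\left(A \right)} = 2 A \left(-3 + A\right)$ ($B{\left(A \right)} = \left(A + A\right) \left(A - 3\right) = 2 A \left(-3 + A\right)$)
$\left(249 + B{\left(44 \right)}\right) - 19789 = \left(249 + 2 \cdot 44 \left(-3 + 44\right)\right) - 19789 = \left(249 + 2 \cdot 44 \cdot 41\right) - 19789 = \left(249 + 3608\right) - 19789 = 3857 - 19789 = -15932$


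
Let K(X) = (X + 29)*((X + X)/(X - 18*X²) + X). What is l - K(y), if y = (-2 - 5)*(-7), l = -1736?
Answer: -4896442/881 ≈ -5557.8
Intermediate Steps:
y = 49 (y = -7*(-7) = 49)
K(X) = (29 + X)*(X + 2*X/(X - 18*X²)) (K(X) = (29 + X)*((2*X)/(X - 18*X²) + X) = (29 + X)*(2*X/(X - 18*X²) + X) = (29 + X)*(X + 2*X/(X - 18*X²)))
l - K(y) = -1736 - (-58 - 31*49 + 18*49³ + 521*49²)/(-1 + 18*49) = -1736 - (-58 - 1519 + 18*117649 + 521*2401)/(-1 + 882) = -1736 - (-58 - 1519 + 2117682 + 1250921)/881 = -1736 - 3367026/881 = -4896442/881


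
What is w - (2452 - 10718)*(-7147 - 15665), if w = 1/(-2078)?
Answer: -391835975377/2078 ≈ -1.8856e+8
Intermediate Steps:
w = -1/2078 ≈ -0.00048123
w - (2452 - 10718)*(-7147 - 15665) = -1/2078 - (2452 - 10718)*(-7147 - 15665) = -1/2078 - (-8266)*(-22812) = -1/2078 - 1*188563992 = -1/2078 - 188563992 = -391835975377/2078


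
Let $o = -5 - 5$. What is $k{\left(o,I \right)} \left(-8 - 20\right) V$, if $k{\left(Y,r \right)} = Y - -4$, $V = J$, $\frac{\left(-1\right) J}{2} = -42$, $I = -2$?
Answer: $14112$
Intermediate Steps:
$J = 84$ ($J = \left(-2\right) \left(-42\right) = 84$)
$V = 84$
$o = -10$ ($o = -5 - 5 = -10$)
$k{\left(Y,r \right)} = 4 + Y$ ($k{\left(Y,r \right)} = Y + 4 = 4 + Y$)
$k{\left(o,I \right)} \left(-8 - 20\right) V = \left(4 - 10\right) \left(-8 - 20\right) 84 = \left(-6\right) \left(-28\right) 84 = 168 \cdot 84 = 14112$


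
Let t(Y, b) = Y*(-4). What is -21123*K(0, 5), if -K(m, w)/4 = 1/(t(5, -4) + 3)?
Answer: -84492/17 ≈ -4970.1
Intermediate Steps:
t(Y, b) = -4*Y
K(m, w) = 4/17 (K(m, w) = -4/(-4*5 + 3) = -4/(-20 + 3) = -4/(-17) = -4*(-1/17) = 4/17)
-21123*K(0, 5) = -21123*4/17 = -84492/17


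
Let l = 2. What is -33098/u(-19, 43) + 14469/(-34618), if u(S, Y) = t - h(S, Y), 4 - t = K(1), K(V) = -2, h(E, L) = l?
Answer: -143230555/17309 ≈ -8274.9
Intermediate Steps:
h(E, L) = 2
t = 6 (t = 4 - 1*(-2) = 4 + 2 = 6)
u(S, Y) = 4 (u(S, Y) = 6 - 1*2 = 6 - 2 = 4)
-33098/u(-19, 43) + 14469/(-34618) = -33098/4 + 14469/(-34618) = -33098*1/4 + 14469*(-1/34618) = -16549/2 - 14469/34618 = -143230555/17309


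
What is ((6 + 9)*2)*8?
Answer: 240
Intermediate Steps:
((6 + 9)*2)*8 = (15*2)*8 = 30*8 = 240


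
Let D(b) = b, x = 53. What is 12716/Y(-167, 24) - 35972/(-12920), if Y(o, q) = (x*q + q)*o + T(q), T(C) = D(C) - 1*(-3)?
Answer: 22412441/8223390 ≈ 2.7254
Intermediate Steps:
T(C) = 3 + C (T(C) = C - 1*(-3) = C + 3 = 3 + C)
Y(o, q) = 3 + q + 54*o*q (Y(o, q) = (53*q + q)*o + (3 + q) = (54*q)*o + (3 + q) = 54*o*q + (3 + q) = 3 + q + 54*o*q)
12716/Y(-167, 24) - 35972/(-12920) = 12716/(3 + 24 + 54*(-167)*24) - 35972/(-12920) = 12716/(3 + 24 - 216432) - 35972*(-1/12920) = 12716/(-216405) + 529/190 = 12716*(-1/216405) + 529/190 = -12716/216405 + 529/190 = 22412441/8223390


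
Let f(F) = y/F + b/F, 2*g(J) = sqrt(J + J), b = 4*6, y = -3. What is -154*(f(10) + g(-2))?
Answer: -1617/5 - 154*I ≈ -323.4 - 154.0*I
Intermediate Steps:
b = 24
g(J) = sqrt(2)*sqrt(J)/2 (g(J) = sqrt(J + J)/2 = sqrt(2*J)/2 = (sqrt(2)*sqrt(J))/2 = sqrt(2)*sqrt(J)/2)
f(F) = 21/F (f(F) = -3/F + 24/F = 21/F)
-154*(f(10) + g(-2)) = -154*(21/10 + sqrt(2)*sqrt(-2)/2) = -154*(21*(1/10) + sqrt(2)*(I*sqrt(2))/2) = -154*(21/10 + I) = -1617/5 - 154*I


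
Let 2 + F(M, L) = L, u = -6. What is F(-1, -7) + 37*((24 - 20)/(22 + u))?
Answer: 1/4 ≈ 0.25000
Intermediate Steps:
F(M, L) = -2 + L
F(-1, -7) + 37*((24 - 20)/(22 + u)) = (-2 - 7) + 37*((24 - 20)/(22 - 6)) = -9 + 37*(4/16) = -9 + 37*(4*(1/16)) = -9 + 37*(1/4) = -9 + 37/4 = 1/4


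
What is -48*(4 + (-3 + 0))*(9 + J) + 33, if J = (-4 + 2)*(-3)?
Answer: -687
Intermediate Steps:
J = 6 (J = -2*(-3) = 6)
-48*(4 + (-3 + 0))*(9 + J) + 33 = -48*(4 + (-3 + 0))*(9 + 6) + 33 = -48*(4 - 3)*15 + 33 = -48*15 + 33 = -720 + 33 = -687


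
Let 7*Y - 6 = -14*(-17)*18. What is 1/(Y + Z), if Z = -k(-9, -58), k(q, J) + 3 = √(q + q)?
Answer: 3353/2065067 + 49*I*√2/6195201 ≈ 0.0016237 + 1.1186e-5*I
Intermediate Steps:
k(q, J) = -3 + √2*√q (k(q, J) = -3 + √(q + q) = -3 + √(2*q) = -3 + √2*√q)
Z = 3 - 3*I*√2 (Z = -(-3 + √2*√(-9)) = -(-3 + √2*(3*I)) = -(-3 + 3*I*√2) = 3 - 3*I*√2 ≈ 3.0 - 4.2426*I)
Y = 4290/7 (Y = 6/7 + (-14*(-17)*18)/7 = 6/7 + (238*18)/7 = 6/7 + (⅐)*4284 = 6/7 + 612 = 4290/7 ≈ 612.86)
1/(Y + Z) = 1/(4290/7 + (3 - 3*I*√2)) = 1/(4311/7 - 3*I*√2)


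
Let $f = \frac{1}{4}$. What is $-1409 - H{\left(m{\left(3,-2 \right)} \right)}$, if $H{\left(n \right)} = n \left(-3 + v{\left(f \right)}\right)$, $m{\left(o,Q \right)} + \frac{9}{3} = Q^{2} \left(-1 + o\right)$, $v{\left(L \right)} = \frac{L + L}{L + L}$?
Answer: $-1399$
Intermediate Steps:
$f = \frac{1}{4} \approx 0.25$
$v{\left(L \right)} = 1$ ($v{\left(L \right)} = \frac{2 L}{2 L} = 2 L \frac{1}{2 L} = 1$)
$m{\left(o,Q \right)} = -3 + Q^{2} \left(-1 + o\right)$
$H{\left(n \right)} = - 2 n$ ($H{\left(n \right)} = n \left(-3 + 1\right) = n \left(-2\right) = - 2 n$)
$-1409 - H{\left(m{\left(3,-2 \right)} \right)} = -1409 - - 2 \left(-3 - \left(-2\right)^{2} + 3 \left(-2\right)^{2}\right) = -1409 - - 2 \left(-3 - 4 + 3 \cdot 4\right) = -1409 - - 2 \left(-3 - 4 + 12\right) = -1409 - \left(-2\right) 5 = -1409 - -10 = -1409 + 10 = -1399$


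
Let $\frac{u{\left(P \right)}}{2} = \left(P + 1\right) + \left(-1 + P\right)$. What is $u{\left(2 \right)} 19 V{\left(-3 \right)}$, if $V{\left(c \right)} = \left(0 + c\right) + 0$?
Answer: $-456$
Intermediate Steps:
$V{\left(c \right)} = c$ ($V{\left(c \right)} = c + 0 = c$)
$u{\left(P \right)} = 4 P$ ($u{\left(P \right)} = 2 \left(\left(P + 1\right) + \left(-1 + P\right)\right) = 2 \left(\left(1 + P\right) + \left(-1 + P\right)\right) = 2 \cdot 2 P = 4 P$)
$u{\left(2 \right)} 19 V{\left(-3 \right)} = 4 \cdot 2 \cdot 19 \left(-3\right) = 8 \cdot 19 \left(-3\right) = 152 \left(-3\right) = -456$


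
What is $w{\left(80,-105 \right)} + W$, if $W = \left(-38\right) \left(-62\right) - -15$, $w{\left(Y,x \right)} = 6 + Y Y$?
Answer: $8777$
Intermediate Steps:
$w{\left(Y,x \right)} = 6 + Y^{2}$
$W = 2371$ ($W = 2356 + \left(-5 + 20\right) = 2356 + 15 = 2371$)
$w{\left(80,-105 \right)} + W = \left(6 + 80^{2}\right) + 2371 = \left(6 + 6400\right) + 2371 = 6406 + 2371 = 8777$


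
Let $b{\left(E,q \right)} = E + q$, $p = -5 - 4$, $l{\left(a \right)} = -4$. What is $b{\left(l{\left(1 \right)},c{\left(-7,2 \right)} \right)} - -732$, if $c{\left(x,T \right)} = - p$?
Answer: $737$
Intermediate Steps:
$p = -9$
$c{\left(x,T \right)} = 9$ ($c{\left(x,T \right)} = \left(-1\right) \left(-9\right) = 9$)
$b{\left(l{\left(1 \right)},c{\left(-7,2 \right)} \right)} - -732 = \left(-4 + 9\right) - -732 = 5 + 732 = 737$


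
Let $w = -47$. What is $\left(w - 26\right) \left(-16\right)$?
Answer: $1168$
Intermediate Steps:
$\left(w - 26\right) \left(-16\right) = \left(-47 - 26\right) \left(-16\right) = \left(-73\right) \left(-16\right) = 1168$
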